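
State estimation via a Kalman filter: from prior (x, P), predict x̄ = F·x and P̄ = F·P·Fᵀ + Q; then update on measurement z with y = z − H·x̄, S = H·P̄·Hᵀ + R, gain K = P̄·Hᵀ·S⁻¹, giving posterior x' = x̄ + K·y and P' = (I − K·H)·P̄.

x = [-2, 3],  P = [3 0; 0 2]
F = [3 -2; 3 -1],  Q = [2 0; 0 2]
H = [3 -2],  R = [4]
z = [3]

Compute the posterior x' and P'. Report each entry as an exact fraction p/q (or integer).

x̄ = F·x = [-12, -9]
P̄ = F·P·Fᵀ + Q = [37 31; 31 31]
y = z − H·x̄ = [21]
S = H·P̄·Hᵀ + R = [89]
K = P̄·Hᵀ·S⁻¹ = [49/89; 31/89]
x' = x̄ + K·y = [-39/89, -150/89]
P' = (I − K·H)·P̄ = [892/89 1240/89; 1240/89 1798/89]

x' = [-39/89, -150/89]
P' = [892/89 1240/89; 1240/89 1798/89]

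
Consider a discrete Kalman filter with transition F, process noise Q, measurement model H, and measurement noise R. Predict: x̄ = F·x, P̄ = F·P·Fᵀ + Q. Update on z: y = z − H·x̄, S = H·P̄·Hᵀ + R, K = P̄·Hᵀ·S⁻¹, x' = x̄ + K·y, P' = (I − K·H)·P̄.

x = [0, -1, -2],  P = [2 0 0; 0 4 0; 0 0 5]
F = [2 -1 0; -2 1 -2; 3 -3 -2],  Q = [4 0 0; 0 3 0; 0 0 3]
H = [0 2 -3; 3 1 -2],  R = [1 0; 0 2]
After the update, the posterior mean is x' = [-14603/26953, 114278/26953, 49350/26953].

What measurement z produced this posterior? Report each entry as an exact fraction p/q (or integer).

x̄ = F·x = [1, 3, 7]
P̄ = F·P·Fᵀ + Q = [16 -12 24; -12 35 -4; 24 -4 77]
S = H·P̄·Hᵀ + R = [882 272; 272 145]
K = P̄·Hᵀ·S⁻¹ = [-5328/26953 7764/26953; 4993/26953 -8065/26953; -11263/53906 -5422/26953]
x' − x̄ = [-41556/26953, 33419/26953, -139321/26953] = K·y
y = (KᵀK)⁻¹·Kᵀ·(x' − x̄) = [18, 7]
z = y + H·x̄ = [18, 7] + [-15, -8] = [3, -1]

z = [3, -1]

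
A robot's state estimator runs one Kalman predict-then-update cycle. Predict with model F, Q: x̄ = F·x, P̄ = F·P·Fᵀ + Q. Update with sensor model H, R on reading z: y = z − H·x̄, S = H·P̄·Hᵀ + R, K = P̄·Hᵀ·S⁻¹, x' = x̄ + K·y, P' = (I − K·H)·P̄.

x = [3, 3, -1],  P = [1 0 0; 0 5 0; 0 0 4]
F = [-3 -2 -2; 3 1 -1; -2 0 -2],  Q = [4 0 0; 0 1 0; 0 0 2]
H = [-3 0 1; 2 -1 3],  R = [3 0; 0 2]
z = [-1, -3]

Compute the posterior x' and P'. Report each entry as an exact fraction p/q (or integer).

x̄ = F·x = [-13, 13, -4]
P̄ = F·P·Fᵀ + Q = [49 -11 22; -11 19 2; 22 2 22]
y = z − H·x̄ = [-36, 48]
S = H·P̄·Hᵀ + R = [334 -417; -417 711]
K = P̄·Hᵀ·S⁻¹ = [-1060/4239 1265/12717; 686/4239 581/12717; 1528/7065 5908/21195]
x' = x̄ + K·y = [3293/4239, 39707/4239, 2252/1413]
P' = (I − K·H)·P̄ = [4258/12717 15688/12717 1078/4239; 15688/12717 189928/12717 17746/4239; 1078/4239 17746/4239 9974/7065]

x' = [3293/4239, 39707/4239, 2252/1413]
P' = [4258/12717 15688/12717 1078/4239; 15688/12717 189928/12717 17746/4239; 1078/4239 17746/4239 9974/7065]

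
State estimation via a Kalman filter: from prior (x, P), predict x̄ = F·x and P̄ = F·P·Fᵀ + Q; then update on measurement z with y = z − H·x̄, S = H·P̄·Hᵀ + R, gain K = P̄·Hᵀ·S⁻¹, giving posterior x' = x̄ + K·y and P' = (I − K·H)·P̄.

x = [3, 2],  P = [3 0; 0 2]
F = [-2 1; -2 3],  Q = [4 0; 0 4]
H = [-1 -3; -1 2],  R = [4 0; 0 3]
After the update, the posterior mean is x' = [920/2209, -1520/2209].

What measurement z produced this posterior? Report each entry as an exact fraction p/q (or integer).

x̄ = F·x = [-4, 0]
P̄ = F·P·Fᵀ + Q = [18 18; 18 34]
S = H·P̄·Hᵀ + R = [436 -168; -168 85]
K = P̄·Hᵀ·S⁻¹ = [-774/2209 -1062/2209; -450/2209 410/2209]
x' − x̄ = [9756/2209, -1520/2209] = K·y
y = (KᵀK)⁻¹·Kᵀ·(x' − x̄) = [-3, -7]
z = y + H·x̄ = [-3, -7] + [4, 4] = [1, -3]

z = [1, -3]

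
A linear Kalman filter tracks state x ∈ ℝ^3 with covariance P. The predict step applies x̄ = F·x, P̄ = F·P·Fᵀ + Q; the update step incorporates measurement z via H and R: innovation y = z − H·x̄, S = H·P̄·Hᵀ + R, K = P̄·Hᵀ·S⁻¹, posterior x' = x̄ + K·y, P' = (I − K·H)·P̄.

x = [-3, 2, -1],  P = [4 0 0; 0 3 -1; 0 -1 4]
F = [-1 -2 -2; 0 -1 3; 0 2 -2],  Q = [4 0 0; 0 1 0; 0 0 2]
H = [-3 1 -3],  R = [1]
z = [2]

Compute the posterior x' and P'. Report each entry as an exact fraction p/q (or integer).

x̄ = F·x = [1, -5, 6]
P̄ = F·P·Fᵀ + Q = [28 -14 4; -14 46 -38; 4 -38 38]
y = z − H·x̄ = [28]
S = H·P̄·Hᵀ + R = [1025]
K = P̄·Hᵀ·S⁻¹ = [-22/205; 202/1025; -4/25]
x' = x̄ + K·y = [-411/205, 531/1025, 38/25]
P' = (I − K·H)·P̄ = [664/41 1574/205 -68/5; 1574/205 6346/1025 -142/25; -68/5 -142/25 294/25]

x' = [-411/205, 531/1025, 38/25]
P' = [664/41 1574/205 -68/5; 1574/205 6346/1025 -142/25; -68/5 -142/25 294/25]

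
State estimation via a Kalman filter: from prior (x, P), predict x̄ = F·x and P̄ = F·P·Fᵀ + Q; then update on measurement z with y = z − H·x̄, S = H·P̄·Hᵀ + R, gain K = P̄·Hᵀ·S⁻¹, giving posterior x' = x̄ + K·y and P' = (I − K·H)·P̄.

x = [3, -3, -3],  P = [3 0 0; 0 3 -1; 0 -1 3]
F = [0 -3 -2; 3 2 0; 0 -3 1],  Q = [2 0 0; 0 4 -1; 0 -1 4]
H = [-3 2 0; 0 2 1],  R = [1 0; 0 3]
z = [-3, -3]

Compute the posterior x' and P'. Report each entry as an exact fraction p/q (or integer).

x̄ = F·x = [15, 3, 6]
P̄ = F·P·Fᵀ + Q = [29 -14 18; -14 43 -21; 18 -21 40]
y = z − H·x̄ = [36, -15]
S = H·P̄·Hᵀ + R = [602 160; 160 131]
K = P̄·Hᵀ·S⁻¹ = [-13465/53262 6190/26631; 3184/26631 9325/26631; -6128/26631 7078/26631]
x' = x̄ + K·y = [21415/8877, 18214/8877, -55664/8877]
P' = (I − K·H)·P̄ = [119923/53262 86576/26631 -154582/26631; 86576/26631 131456/26631 -234937/26631; -154582/26631 -234937/26631 491108/26631]

x' = [21415/8877, 18214/8877, -55664/8877]
P' = [119923/53262 86576/26631 -154582/26631; 86576/26631 131456/26631 -234937/26631; -154582/26631 -234937/26631 491108/26631]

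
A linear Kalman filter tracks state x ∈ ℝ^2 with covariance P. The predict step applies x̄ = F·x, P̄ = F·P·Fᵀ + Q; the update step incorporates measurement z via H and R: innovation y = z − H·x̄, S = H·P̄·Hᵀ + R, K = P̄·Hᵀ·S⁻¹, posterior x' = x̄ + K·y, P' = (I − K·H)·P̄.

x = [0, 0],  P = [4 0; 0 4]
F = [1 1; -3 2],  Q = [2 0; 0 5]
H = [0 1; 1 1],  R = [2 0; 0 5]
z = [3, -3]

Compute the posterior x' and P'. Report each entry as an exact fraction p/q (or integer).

x' = [-3420/967, 2199/967]
P' = [3978/967 -1148/967; -1148/967 1678/967]

x̄ = F·x = [0, 0]
P̄ = F·P·Fᵀ + Q = [10 -4; -4 57]
y = z − H·x̄ = [3, -3]
S = H·P̄·Hᵀ + R = [59 53; 53 64]
K = P̄·Hᵀ·S⁻¹ = [-574/967 566/967; 839/967 106/967]
x' = x̄ + K·y = [-3420/967, 2199/967]
P' = (I − K·H)·P̄ = [3978/967 -1148/967; -1148/967 1678/967]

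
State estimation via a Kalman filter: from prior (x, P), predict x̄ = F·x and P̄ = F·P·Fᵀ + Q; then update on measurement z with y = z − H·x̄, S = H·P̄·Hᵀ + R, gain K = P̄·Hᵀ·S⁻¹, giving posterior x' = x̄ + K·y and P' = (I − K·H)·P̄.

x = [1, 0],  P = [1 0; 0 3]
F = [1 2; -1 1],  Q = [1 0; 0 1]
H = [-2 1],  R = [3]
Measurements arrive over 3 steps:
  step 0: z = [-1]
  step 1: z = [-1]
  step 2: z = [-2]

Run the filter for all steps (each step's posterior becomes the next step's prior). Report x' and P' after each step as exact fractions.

step 0: x' = [-1/22, -27/22], P' = [87/44 105/44; 105/44 195/44]
step 1: x' = [-39/2390, -215/239], P' = [6611/4780 583/478; 583/478 541/239]
step 2: x' = [152130/300059, -227776/300059], P' = [388421/300059 336493/300059; 336493/300059 649445/300059]

step 0: x̄ = F·x = [1, -1]
step 0: P̄ = F·P·Fᵀ + Q = [14 5; 5 5]
step 0: y = z − H·x̄ = [2]
step 0: S = H·P̄·Hᵀ + R = [44]
step 0: K = P̄·Hᵀ·S⁻¹ = [-23/44; -5/44]
step 0: x' = x̄ + K·y = [-1/22, -27/22]
step 0: P' = (I − K·H)·P̄ = [87/44 105/44; 105/44 195/44]
step 1: x̄ = F·x = [-5/2, -13/11]
step 1: P̄ = F·P·Fᵀ + Q = [121/4 9/2; 9/2 29/11]
step 1: y = z − H·x̄ = [-53/11]
step 1: S = H·P̄·Hᵀ + R = [1195/11]
step 1: K = P̄·Hᵀ·S⁻¹ = [-616/1195; -14/239]
step 1: x' = x̄ + K·y = [-39/2390, -215/239]
step 1: P' = (I − K·H)·P̄ = [6611/4780 583/478; 583/478 541/239]
step 2: x̄ = F·x = [-4339/2390, -2111/2390]
step 2: P̄ = F·P·Fᵀ + Q = [77991/4780 9199/4780; 9199/4780 10551/4780]
step 2: y = z − H·x̄ = [-11347/2390]
step 2: S = H·P̄·Hᵀ + R = [300059/4780]
step 2: K = P̄·Hᵀ·S⁻¹ = [-146783/300059; -7847/300059]
step 2: x' = x̄ + K·y = [152130/300059, -227776/300059]
step 2: P' = (I − K·H)·P̄ = [388421/300059 336493/300059; 336493/300059 649445/300059]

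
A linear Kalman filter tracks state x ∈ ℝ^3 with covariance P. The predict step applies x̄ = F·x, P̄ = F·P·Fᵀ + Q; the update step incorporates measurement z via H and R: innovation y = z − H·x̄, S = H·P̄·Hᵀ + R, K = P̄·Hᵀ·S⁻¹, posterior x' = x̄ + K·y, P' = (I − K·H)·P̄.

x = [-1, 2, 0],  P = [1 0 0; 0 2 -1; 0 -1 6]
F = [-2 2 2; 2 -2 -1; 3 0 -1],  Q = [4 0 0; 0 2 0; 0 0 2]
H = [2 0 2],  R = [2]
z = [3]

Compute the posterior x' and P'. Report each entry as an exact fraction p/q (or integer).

x' = [162/35, -186/35, -108/35]
P' = [608/35 -374/35 -592/35; -374/35 432/35 366/35; -592/35 366/35 593/35]

x̄ = F·x = [6, -6, -3]
P̄ = F·P·Fᵀ + Q = [32 -18 -16; -18 16 10; -16 10 17]
y = z − H·x̄ = [-3]
S = H·P̄·Hᵀ + R = [70]
K = P̄·Hᵀ·S⁻¹ = [16/35; -8/35; 1/35]
x' = x̄ + K·y = [162/35, -186/35, -108/35]
P' = (I − K·H)·P̄ = [608/35 -374/35 -592/35; -374/35 432/35 366/35; -592/35 366/35 593/35]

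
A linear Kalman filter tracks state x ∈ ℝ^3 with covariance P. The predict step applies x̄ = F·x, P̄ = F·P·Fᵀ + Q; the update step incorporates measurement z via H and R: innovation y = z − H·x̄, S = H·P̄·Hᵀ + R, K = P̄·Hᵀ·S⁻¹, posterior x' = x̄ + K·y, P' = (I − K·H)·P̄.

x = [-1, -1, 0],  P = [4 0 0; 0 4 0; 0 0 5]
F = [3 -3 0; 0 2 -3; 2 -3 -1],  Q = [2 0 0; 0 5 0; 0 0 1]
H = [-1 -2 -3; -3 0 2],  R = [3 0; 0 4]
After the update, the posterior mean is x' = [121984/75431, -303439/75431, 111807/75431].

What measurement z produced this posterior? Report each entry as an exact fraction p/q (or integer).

z = [2, -2]

x̄ = F·x = [0, -2, 1]
P̄ = F·P·Fᵀ + Q = [74 -24 60; -24 66 -9; 60 -9 58]
S = H·P̄·Hᵀ + R = [1019 186; 186 182]
K = P̄·Hᵀ·S⁻¹ = [-9260/75431 -32811/75431; -12393/75431 35046/75431; -13704/75431 -12520/75431]
x' − x̄ = [121984/75431, -152577/75431, 36376/75431] = K·y
y = (KᵀK)⁻¹·Kᵀ·(x' − x̄) = [1, -4]
z = y + H·x̄ = [1, -4] + [1, 2] = [2, -2]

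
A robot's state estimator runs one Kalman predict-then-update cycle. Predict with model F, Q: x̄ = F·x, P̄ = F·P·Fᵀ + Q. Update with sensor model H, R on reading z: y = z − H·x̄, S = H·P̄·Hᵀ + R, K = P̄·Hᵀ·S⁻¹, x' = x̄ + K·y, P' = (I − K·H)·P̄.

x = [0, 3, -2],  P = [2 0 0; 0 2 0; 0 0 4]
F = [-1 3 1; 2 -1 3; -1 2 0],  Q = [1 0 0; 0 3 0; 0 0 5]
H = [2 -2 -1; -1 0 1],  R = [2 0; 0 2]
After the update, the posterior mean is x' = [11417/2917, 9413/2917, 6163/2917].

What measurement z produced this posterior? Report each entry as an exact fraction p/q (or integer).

z = [-1, -2]

x̄ = F·x = [7, -9, 6]
P̄ = F·P·Fᵀ + Q = [25 2 14; 2 49 -8; 14 -8 15]
S = H·P̄·Hᵀ + R = [209 -3; -3 14]
K = P̄·Hᵀ·S⁻¹ = [415/2917 -2203/2917; -1234/2917 -2348/2917; 409/2917 296/2917]
x' − x̄ = [-9002/2917, 35666/2917, -11339/2917] = K·y
y = (KᵀK)⁻¹·Kᵀ·(x' − x̄) = [-27, -1]
z = y + H·x̄ = [-27, -1] + [26, -1] = [-1, -2]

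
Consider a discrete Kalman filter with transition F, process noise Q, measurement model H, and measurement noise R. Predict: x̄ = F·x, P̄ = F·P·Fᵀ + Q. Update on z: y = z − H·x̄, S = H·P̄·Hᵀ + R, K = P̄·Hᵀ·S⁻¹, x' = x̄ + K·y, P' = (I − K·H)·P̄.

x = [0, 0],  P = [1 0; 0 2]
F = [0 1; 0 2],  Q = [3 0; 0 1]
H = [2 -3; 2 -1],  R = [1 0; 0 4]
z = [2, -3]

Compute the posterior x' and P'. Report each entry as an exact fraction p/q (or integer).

x' = [-1310/693, -17/9]
P' = [1093/693 10/9; 10/9 8/9]

x̄ = F·x = [0, 0]
P̄ = F·P·Fᵀ + Q = [5 4; 4 9]
y = z − H·x̄ = [2, -3]
S = H·P̄·Hᵀ + R = [54 15; 15 17]
K = P̄·Hᵀ·S⁻¹ = [-124/693 118/231; -4/9 1/3]
x' = x̄ + K·y = [-1310/693, -17/9]
P' = (I − K·H)·P̄ = [1093/693 10/9; 10/9 8/9]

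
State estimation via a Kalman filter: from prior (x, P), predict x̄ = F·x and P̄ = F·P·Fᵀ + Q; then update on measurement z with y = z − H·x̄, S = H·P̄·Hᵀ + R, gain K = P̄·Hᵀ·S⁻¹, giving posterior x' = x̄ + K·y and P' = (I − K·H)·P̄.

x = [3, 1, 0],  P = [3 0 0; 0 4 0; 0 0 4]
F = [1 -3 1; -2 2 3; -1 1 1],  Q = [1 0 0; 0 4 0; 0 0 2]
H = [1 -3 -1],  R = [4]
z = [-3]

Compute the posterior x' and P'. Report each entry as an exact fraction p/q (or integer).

x̄ = F·x = [0, -4, -2]
P̄ = F·P·Fᵀ + Q = [44 -18 -11; -18 68 26; -11 26 13]
y = z − H·x̄ = [-17]
S = H·P̄·Hᵀ + R = [959]
K = P̄·Hᵀ·S⁻¹ = [109/959; -248/959; -102/959]
x' = x̄ + K·y = [-1853/959, 380/959, -184/959]
P' = (I − K·H)·P̄ = [30315/959 9770/959 569/959; 9770/959 3708/959 -362/959; 569/959 -362/959 2063/959]

x' = [-1853/959, 380/959, -184/959]
P' = [30315/959 9770/959 569/959; 9770/959 3708/959 -362/959; 569/959 -362/959 2063/959]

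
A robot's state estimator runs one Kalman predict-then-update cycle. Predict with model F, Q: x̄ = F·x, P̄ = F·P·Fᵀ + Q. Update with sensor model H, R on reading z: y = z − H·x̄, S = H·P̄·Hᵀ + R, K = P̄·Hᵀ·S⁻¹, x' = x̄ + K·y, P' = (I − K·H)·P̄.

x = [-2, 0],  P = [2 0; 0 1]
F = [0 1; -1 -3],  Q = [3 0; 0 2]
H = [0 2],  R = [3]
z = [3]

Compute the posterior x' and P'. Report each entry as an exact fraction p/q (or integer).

x̄ = F·x = [0, 2]
P̄ = F·P·Fᵀ + Q = [4 -3; -3 13]
y = z − H·x̄ = [-1]
S = H·P̄·Hᵀ + R = [55]
K = P̄·Hᵀ·S⁻¹ = [-6/55; 26/55]
x' = x̄ + K·y = [6/55, 84/55]
P' = (I − K·H)·P̄ = [184/55 -9/55; -9/55 39/55]

x' = [6/55, 84/55]
P' = [184/55 -9/55; -9/55 39/55]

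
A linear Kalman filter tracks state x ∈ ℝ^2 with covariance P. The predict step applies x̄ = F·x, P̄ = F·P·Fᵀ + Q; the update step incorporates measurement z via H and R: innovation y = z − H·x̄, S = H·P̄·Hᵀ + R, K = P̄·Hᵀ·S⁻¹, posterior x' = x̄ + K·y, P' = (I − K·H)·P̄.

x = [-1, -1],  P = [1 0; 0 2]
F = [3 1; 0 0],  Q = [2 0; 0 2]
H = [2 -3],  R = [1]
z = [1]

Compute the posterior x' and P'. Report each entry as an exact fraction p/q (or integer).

x̄ = F·x = [-4, 0]
P̄ = F·P·Fᵀ + Q = [13 0; 0 2]
y = z − H·x̄ = [9]
S = H·P̄·Hᵀ + R = [71]
K = P̄·Hᵀ·S⁻¹ = [26/71; -6/71]
x' = x̄ + K·y = [-50/71, -54/71]
P' = (I − K·H)·P̄ = [247/71 156/71; 156/71 106/71]

x' = [-50/71, -54/71]
P' = [247/71 156/71; 156/71 106/71]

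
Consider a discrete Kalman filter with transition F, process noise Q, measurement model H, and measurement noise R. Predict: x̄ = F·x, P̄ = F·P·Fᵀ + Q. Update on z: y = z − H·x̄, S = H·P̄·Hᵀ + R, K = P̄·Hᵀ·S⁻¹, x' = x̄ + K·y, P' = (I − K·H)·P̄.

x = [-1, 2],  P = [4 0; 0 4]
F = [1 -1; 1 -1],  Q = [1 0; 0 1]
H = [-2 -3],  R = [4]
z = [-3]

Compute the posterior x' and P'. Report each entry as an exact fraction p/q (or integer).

x' = [15/31, 123/217]
P' = [27/31 -10/31; -10/31 104/217]

x̄ = F·x = [-3, -3]
P̄ = F·P·Fᵀ + Q = [9 8; 8 9]
y = z − H·x̄ = [-18]
S = H·P̄·Hᵀ + R = [217]
K = P̄·Hᵀ·S⁻¹ = [-6/31; -43/217]
x' = x̄ + K·y = [15/31, 123/217]
P' = (I − K·H)·P̄ = [27/31 -10/31; -10/31 104/217]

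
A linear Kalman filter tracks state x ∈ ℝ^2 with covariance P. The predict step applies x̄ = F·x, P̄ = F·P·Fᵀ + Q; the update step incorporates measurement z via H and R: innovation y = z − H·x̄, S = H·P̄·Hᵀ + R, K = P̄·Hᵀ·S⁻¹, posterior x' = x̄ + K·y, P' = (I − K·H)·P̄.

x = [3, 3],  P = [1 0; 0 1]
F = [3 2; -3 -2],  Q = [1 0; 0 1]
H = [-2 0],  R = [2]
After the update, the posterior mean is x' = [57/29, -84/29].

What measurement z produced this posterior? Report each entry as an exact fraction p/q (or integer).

x̄ = F·x = [15, -15]
P̄ = F·P·Fᵀ + Q = [14 -13; -13 14]
S = H·P̄·Hᵀ + R = [58]
K = P̄·Hᵀ·S⁻¹ = [-14/29; 13/29]
x' − x̄ = [-378/29, 351/29] = K·y
y = (KᵀK)⁻¹·Kᵀ·(x' − x̄) = [27]
z = y + H·x̄ = [27] + [-30] = [-3]

z = [-3]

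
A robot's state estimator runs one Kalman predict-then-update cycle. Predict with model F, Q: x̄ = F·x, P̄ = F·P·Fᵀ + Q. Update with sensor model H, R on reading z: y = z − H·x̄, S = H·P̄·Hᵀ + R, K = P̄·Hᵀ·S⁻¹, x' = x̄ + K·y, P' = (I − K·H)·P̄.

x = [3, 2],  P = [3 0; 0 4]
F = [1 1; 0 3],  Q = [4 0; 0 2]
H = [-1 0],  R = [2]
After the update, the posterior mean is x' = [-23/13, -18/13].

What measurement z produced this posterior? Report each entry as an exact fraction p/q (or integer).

z = [3]

x̄ = F·x = [5, 6]
P̄ = F·P·Fᵀ + Q = [11 12; 12 38]
S = H·P̄·Hᵀ + R = [13]
K = P̄·Hᵀ·S⁻¹ = [-11/13; -12/13]
x' − x̄ = [-88/13, -96/13] = K·y
y = (KᵀK)⁻¹·Kᵀ·(x' − x̄) = [8]
z = y + H·x̄ = [8] + [-5] = [3]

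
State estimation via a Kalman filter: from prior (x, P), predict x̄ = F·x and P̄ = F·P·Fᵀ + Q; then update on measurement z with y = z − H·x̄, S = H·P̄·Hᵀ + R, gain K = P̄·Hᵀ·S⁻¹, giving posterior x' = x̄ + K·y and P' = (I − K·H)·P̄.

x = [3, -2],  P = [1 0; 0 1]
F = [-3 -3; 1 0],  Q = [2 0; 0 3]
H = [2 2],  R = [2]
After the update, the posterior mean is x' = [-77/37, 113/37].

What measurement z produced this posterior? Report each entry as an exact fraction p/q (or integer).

x̄ = F·x = [-3, 3]
P̄ = F·P·Fᵀ + Q = [20 -3; -3 4]
S = H·P̄·Hᵀ + R = [74]
K = P̄·Hᵀ·S⁻¹ = [17/37; 1/37]
x' − x̄ = [34/37, 2/37] = K·y
y = (KᵀK)⁻¹·Kᵀ·(x' − x̄) = [2]
z = y + H·x̄ = [2] + [0] = [2]

z = [2]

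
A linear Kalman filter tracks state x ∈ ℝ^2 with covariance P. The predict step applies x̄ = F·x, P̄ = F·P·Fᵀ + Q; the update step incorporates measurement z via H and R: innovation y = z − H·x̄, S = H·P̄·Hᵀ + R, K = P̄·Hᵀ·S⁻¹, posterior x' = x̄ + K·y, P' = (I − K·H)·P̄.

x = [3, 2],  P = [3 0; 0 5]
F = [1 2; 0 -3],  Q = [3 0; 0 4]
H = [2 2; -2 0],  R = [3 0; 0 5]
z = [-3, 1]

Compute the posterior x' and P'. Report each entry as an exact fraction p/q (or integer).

x' = [-743/6611, -7996/6611]
P' = [7870/6611 -7930/6611; -7930/6611 12703/6611]

x̄ = F·x = [7, -6]
P̄ = F·P·Fᵀ + Q = [26 -30; -30 49]
y = z − H·x̄ = [-5, 15]
S = H·P̄·Hᵀ + R = [63 16; 16 109]
K = P̄·Hᵀ·S⁻¹ = [-40/6611 -3148/6611; 3182/6611 3172/6611]
x' = x̄ + K·y = [-743/6611, -7996/6611]
P' = (I − K·H)·P̄ = [7870/6611 -7930/6611; -7930/6611 12703/6611]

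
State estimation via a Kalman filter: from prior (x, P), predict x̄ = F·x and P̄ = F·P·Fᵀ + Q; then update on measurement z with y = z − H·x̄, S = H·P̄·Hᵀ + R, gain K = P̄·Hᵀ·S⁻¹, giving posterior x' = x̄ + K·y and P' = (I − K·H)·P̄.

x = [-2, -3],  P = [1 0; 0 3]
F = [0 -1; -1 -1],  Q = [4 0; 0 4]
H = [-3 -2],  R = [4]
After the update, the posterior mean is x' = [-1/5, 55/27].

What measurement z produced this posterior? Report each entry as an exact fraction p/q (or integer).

x̄ = F·x = [3, 5]
P̄ = F·P·Fᵀ + Q = [7 3; 3 8]
S = H·P̄·Hᵀ + R = [135]
K = P̄·Hᵀ·S⁻¹ = [-1/5; -5/27]
x' − x̄ = [-16/5, -80/27] = K·y
y = (KᵀK)⁻¹·Kᵀ·(x' − x̄) = [16]
z = y + H·x̄ = [16] + [-19] = [-3]

z = [-3]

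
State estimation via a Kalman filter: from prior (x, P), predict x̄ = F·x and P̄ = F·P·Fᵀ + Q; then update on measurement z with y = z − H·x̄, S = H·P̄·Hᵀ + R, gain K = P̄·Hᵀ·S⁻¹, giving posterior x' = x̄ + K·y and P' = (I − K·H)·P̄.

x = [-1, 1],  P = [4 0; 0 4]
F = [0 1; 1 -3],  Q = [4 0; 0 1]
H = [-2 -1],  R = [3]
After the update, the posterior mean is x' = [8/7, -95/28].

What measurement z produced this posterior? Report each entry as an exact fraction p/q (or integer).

x̄ = F·x = [1, -4]
P̄ = F·P·Fᵀ + Q = [8 -12; -12 41]
S = H·P̄·Hᵀ + R = [28]
K = P̄·Hᵀ·S⁻¹ = [-1/7; -17/28]
x' − x̄ = [1/7, 17/28] = K·y
y = (KᵀK)⁻¹·Kᵀ·(x' − x̄) = [-1]
z = y + H·x̄ = [-1] + [2] = [1]

z = [1]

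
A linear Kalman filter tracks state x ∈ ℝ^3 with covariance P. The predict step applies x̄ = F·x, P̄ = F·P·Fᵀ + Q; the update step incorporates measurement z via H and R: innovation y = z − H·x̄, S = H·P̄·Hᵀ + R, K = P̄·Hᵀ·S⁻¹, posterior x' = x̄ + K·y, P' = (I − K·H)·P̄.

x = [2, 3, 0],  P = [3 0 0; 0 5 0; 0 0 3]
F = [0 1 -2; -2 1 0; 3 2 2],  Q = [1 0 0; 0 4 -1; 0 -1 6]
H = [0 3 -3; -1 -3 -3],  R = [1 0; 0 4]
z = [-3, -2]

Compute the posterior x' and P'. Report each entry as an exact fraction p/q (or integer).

x̄ = F·x = [3, -1, 12]
P̄ = F·P·Fᵀ + Q = [18 5 -2; 5 21 -9; -2 -9 65]
y = z − H·x̄ = [36, 34]
S = H·P̄·Hᵀ + R = [937 375; 375 652]
K = P̄·Hᵀ·S⁻¹ = [23817/470299 -33174/470299; 74055/470299 -72167/470299; -82494/470299 -72292/470299]
x' = x̄ + K·y = [1140393/470299, -257997/470299, 215876/470299]
P' = (I − K·H)·P̄ = [7069527/470299 -1152169/470299 -1160108/470299; -1152169/470299 252482/470299 227797/470299; -1160108/470299 227797/470299 255295/470299]

x' = [1140393/470299, -257997/470299, 215876/470299]
P' = [7069527/470299 -1152169/470299 -1160108/470299; -1152169/470299 252482/470299 227797/470299; -1160108/470299 227797/470299 255295/470299]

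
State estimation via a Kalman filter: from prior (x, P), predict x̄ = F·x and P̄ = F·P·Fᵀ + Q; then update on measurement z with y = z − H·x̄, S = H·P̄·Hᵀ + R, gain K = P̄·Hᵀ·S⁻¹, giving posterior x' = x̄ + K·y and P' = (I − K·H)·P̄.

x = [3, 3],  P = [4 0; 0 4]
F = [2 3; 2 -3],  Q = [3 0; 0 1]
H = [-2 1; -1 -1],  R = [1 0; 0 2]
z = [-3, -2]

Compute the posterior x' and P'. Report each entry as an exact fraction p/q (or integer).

x̄ = F·x = [15, -3]
P̄ = F·P·Fᵀ + Q = [55 -20; -20 53]
y = z − H·x̄ = [30, 10]
S = H·P̄·Hᵀ + R = [354 37; 37 70]
K = P̄·Hᵀ·S⁻¹ = [-7805/23411 -7580/23411; 7731/23411 -15123/23411]
x' = x̄ + K·y = [41215/23411, 10467/23411]
P' = (I − K·H)·P̄ = [7655/23411 7505/23411; 7505/23411 22741/23411]

x' = [41215/23411, 10467/23411]
P' = [7655/23411 7505/23411; 7505/23411 22741/23411]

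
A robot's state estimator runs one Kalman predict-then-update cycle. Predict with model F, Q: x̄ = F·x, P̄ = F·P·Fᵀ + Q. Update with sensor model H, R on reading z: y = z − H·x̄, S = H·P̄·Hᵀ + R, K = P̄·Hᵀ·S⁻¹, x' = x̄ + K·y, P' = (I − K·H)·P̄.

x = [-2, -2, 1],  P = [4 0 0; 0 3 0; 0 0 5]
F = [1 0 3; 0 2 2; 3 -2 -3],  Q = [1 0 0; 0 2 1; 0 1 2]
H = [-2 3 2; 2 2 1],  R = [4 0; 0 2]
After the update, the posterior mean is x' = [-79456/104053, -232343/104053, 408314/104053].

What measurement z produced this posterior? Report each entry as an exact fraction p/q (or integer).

x̄ = F·x = [1, -2, -5]
P̄ = F·P·Fᵀ + Q = [50 30 -33; 30 34 -41; -33 -41 95]
S = H·P̄·Hᵀ + R = [302 -99; -99 377]
K = P̄·Hᵀ·S⁻¹ = [-16079/104053 30830/104053; -6467/104053 22314/104053; 44894/104053 -2839/104053]
x' − x̄ = [-183509/104053, -24237/104053, 928579/104053] = K·y
y = (KᵀK)⁻¹·Kᵀ·(x' − x̄) = [21, 5]
z = y + H·x̄ = [21, 5] + [-18, -7] = [3, -2]

z = [3, -2]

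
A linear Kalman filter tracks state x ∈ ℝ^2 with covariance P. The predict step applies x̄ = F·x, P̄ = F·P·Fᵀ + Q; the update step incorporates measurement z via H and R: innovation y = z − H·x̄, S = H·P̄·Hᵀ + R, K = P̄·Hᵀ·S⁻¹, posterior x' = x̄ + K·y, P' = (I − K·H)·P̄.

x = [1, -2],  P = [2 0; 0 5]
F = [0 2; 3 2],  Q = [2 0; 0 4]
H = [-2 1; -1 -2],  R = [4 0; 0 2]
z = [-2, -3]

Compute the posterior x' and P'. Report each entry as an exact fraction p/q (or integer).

x' = [4063/3572, 1625/1786]
P' = [1201/1786 -121/893; -121/893 414/893]

x̄ = F·x = [-4, -1]
P̄ = F·P·Fᵀ + Q = [22 20; 20 42]
y = z − H·x̄ = [-9, -9]
S = H·P̄·Hᵀ + R = [54 20; 20 272]
K = P̄·Hᵀ·S⁻¹ = [-661/1786 -717/3572; 164/893 -707/1786]
x' = x̄ + K·y = [4063/3572, 1625/1786]
P' = (I − K·H)·P̄ = [1201/1786 -121/893; -121/893 414/893]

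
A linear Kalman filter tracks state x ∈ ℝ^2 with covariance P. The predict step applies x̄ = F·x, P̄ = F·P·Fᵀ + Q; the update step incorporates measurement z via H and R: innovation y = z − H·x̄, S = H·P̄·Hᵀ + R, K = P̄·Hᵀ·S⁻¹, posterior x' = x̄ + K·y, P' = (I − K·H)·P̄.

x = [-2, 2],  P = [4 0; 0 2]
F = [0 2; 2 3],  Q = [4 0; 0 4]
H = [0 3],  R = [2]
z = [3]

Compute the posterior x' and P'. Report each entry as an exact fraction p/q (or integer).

x̄ = F·x = [4, 2]
P̄ = F·P·Fᵀ + Q = [12 12; 12 38]
y = z − H·x̄ = [-3]
S = H·P̄·Hᵀ + R = [344]
K = P̄·Hᵀ·S⁻¹ = [9/86; 57/172]
x' = x̄ + K·y = [317/86, 173/172]
P' = (I − K·H)·P̄ = [354/43 3/43; 3/43 19/86]

x' = [317/86, 173/172]
P' = [354/43 3/43; 3/43 19/86]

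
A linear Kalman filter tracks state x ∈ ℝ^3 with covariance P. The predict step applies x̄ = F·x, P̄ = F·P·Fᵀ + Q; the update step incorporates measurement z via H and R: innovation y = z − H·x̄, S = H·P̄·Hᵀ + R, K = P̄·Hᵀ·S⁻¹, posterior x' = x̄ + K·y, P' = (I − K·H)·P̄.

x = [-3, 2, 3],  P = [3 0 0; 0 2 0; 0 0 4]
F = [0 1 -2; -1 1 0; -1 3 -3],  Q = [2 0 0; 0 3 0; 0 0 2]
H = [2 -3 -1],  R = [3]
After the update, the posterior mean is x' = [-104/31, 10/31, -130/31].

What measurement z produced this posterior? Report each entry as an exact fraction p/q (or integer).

z = [-3]

x̄ = F·x = [-4, 5, 0]
P̄ = F·P·Fᵀ + Q = [20 2 30; 2 8 9; 30 9 59]
S = H·P̄·Hᵀ + R = [124]
K = P̄·Hᵀ·S⁻¹ = [1/31; -29/124; -13/62]
x' − x̄ = [20/31, -145/31, -130/31] = K·y
y = (KᵀK)⁻¹·Kᵀ·(x' − x̄) = [20]
z = y + H·x̄ = [20] + [-23] = [-3]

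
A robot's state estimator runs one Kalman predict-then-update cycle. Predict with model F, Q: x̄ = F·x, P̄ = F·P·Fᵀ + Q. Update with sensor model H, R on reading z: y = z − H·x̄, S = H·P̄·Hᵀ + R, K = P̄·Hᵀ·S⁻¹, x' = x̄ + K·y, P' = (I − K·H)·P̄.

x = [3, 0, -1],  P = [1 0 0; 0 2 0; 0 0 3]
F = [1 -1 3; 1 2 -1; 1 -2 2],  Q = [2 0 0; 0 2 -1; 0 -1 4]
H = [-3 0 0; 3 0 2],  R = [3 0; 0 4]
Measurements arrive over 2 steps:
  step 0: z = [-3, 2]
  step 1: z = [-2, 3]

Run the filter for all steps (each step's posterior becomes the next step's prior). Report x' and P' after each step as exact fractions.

step 0: x̄ = F·x = [0, 4, 1]
step 0: P̄ = F·P·Fᵀ + Q = [32 -12 23; -12 14 -14; 23 -14 25]
step 0: y = z − H·x̄ = [-3, 0]
step 0: S = H·P̄·Hᵀ + R = [291 -426; -426 668]
step 0: K = P̄·Hᵀ·S⁻¹ = [-303/1076 71/2152; -67/269 -137/538; 767/2152 1745/4304]
step 0: x' = x̄ + K·y = [909/1076, 1277/269, -149/2152]
step 0: P' = (I − K·H)·P̄ = [303/1076 67/269 -767/2152; 67/269 1794/269 -475/538; -767/2152 -475/538 5791/4304]
step 1: x̄ = F·x = [-8845/2152, 22399/2152, -2364/269]
step 1: P̄ = F·P·Fᵀ + Q = [102095/4304 -102165/4304 7055/269; -102165/4304 152983/4304 -9614/269; 7055/269 -9614/269 11024/269]
step 1: y = z − H·x̄ = [-30839/2152, 70815/2152]
step 1: S = H·P̄·Hᵀ + R = [931767/4304 -1596135/4304; -1596135/4304 2996167/4304]
step 1: K = P̄·Hᵀ·S⁻¹ = [-5302460/18903547 532045/18903547; -4797470/18903547 -6430513/18903547; 6889600/18903547 8032528/18903547]
step 1: x' = x̄ + K·y = [15798075/18903547, 53900069/18903547, -533822/18903547]
step 1: P' = (I − K·H)·P̄ = [5302460/18903547 4797470/18903547 -6889600/18903547; 4797470/18903547 95972898/18903547 -20057231/18903547; -6889600/18903547 -20057231/18903547 26399456/18903547]

step 0: x' = [909/1076, 1277/269, -149/2152], P' = [303/1076 67/269 -767/2152; 67/269 1794/269 -475/538; -767/2152 -475/538 5791/4304]
step 1: x' = [15798075/18903547, 53900069/18903547, -533822/18903547], P' = [5302460/18903547 4797470/18903547 -6889600/18903547; 4797470/18903547 95972898/18903547 -20057231/18903547; -6889600/18903547 -20057231/18903547 26399456/18903547]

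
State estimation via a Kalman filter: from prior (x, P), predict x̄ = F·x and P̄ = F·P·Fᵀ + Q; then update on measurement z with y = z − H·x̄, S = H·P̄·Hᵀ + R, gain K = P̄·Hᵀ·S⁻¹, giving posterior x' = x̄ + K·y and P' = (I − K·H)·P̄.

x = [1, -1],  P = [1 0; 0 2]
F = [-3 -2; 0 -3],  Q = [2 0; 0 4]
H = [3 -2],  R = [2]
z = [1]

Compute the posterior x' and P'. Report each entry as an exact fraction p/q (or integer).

x' = [71/39, 271/117]
P' = [126/13 556/39; 556/39 2510/117]

x̄ = F·x = [-1, 3]
P̄ = F·P·Fᵀ + Q = [19 12; 12 22]
y = z − H·x̄ = [10]
S = H·P̄·Hᵀ + R = [117]
K = P̄·Hᵀ·S⁻¹ = [11/39; -8/117]
x' = x̄ + K·y = [71/39, 271/117]
P' = (I − K·H)·P̄ = [126/13 556/39; 556/39 2510/117]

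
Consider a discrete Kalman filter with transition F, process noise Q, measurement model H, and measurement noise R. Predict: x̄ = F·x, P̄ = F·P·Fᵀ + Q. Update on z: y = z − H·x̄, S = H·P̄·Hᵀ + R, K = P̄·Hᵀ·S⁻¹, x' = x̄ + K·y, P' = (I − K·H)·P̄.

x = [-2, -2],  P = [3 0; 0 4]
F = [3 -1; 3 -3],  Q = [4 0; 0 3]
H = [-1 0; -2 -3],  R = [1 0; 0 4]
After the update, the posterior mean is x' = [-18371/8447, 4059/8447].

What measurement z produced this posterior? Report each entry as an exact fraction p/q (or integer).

z = [2, 3]

x̄ = F·x = [-4, 0]
P̄ = F·P·Fᵀ + Q = [35 39; 39 66]
S = H·P̄·Hᵀ + R = [36 187; 187 1206]
K = P̄·Hᵀ·S⁻¹ = [-7241/8447 -187/8447; 4578/8447 -2643/8447]
x' − x̄ = [15417/8447, 4059/8447] = K·y
y = (KᵀK)⁻¹·Kᵀ·(x' − x̄) = [-2, -5]
z = y + H·x̄ = [-2, -5] + [4, 8] = [2, 3]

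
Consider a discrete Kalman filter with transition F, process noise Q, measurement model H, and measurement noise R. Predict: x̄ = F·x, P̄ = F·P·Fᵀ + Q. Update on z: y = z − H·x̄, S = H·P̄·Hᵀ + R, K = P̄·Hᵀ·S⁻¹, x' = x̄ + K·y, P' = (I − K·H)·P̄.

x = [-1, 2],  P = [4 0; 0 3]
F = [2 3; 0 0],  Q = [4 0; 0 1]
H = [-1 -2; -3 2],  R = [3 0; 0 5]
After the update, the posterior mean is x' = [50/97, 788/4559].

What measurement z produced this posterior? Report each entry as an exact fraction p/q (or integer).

z = [-1, -1]

x̄ = F·x = [4, 0]
P̄ = F·P·Fᵀ + Q = [47 0; 0 1]
S = H·P̄·Hᵀ + R = [54 137; 137 432]
K = P̄·Hᵀ·S⁻¹ = [-21/97 -25/97; -1138/4559 382/4559]
x' − x̄ = [-338/97, 788/4559] = K·y
y = (KᵀK)⁻¹·Kᵀ·(x' − x̄) = [3, 11]
z = y + H·x̄ = [3, 11] + [-4, -12] = [-1, -1]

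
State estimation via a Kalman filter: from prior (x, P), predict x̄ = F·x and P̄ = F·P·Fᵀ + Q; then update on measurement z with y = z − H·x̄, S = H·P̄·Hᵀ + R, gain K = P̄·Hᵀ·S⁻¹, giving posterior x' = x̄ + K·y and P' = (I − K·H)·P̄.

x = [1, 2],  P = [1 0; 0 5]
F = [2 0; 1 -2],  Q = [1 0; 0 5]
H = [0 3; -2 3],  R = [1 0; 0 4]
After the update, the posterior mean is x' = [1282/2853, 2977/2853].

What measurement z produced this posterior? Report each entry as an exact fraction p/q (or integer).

z = [3, 3]

x̄ = F·x = [2, -3]
P̄ = F·P·Fᵀ + Q = [5 2; 2 26]
S = H·P̄·Hᵀ + R = [235 222; 222 234]
K = P̄·Hᵀ·S⁻¹ = [382/951 -1136/2853; 304/951 37/2853]
x' − x̄ = [-4424/2853, 11536/2853] = K·y
y = (KᵀK)⁻¹·Kᵀ·(x' − x̄) = [12, 16]
z = y + H·x̄ = [12, 16] + [-9, -13] = [3, 3]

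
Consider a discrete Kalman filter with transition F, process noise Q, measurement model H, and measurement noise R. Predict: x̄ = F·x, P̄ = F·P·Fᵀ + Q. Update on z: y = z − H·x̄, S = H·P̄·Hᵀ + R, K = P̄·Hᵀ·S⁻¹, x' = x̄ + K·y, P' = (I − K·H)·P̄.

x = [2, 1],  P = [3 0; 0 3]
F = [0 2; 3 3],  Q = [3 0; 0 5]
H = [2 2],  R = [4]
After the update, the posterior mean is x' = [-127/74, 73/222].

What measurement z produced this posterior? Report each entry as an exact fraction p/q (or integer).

x̄ = F·x = [2, 9]
P̄ = F·P·Fᵀ + Q = [15 18; 18 59]
S = H·P̄·Hᵀ + R = [444]
K = P̄·Hᵀ·S⁻¹ = [11/74; 77/222]
x' − x̄ = [-275/74, -1925/222] = K·y
y = (KᵀK)⁻¹·Kᵀ·(x' − x̄) = [-25]
z = y + H·x̄ = [-25] + [22] = [-3]

z = [-3]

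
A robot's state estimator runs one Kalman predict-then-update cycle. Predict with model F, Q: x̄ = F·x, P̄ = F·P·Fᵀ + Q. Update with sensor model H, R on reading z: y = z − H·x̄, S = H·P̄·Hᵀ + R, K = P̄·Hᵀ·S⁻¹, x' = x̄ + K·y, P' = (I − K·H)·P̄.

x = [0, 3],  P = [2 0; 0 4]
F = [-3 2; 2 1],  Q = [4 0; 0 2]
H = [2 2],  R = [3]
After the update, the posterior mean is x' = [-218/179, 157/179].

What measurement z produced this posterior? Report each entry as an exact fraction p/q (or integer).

z = [-1]

x̄ = F·x = [6, 3]
P̄ = F·P·Fᵀ + Q = [38 -4; -4 14]
S = H·P̄·Hᵀ + R = [179]
K = P̄·Hᵀ·S⁻¹ = [68/179; 20/179]
x' − x̄ = [-1292/179, -380/179] = K·y
y = (KᵀK)⁻¹·Kᵀ·(x' − x̄) = [-19]
z = y + H·x̄ = [-19] + [18] = [-1]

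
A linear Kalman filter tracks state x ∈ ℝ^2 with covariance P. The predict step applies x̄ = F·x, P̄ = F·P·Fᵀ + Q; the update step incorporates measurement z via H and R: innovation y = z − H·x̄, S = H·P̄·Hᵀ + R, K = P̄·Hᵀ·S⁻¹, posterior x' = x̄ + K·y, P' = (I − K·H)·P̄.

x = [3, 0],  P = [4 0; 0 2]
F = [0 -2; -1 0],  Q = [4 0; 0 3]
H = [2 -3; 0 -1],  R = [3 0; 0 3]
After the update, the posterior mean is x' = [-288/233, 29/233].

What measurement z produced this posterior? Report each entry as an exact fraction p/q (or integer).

z = [-3, -1]

x̄ = F·x = [0, -3]
P̄ = F·P·Fᵀ + Q = [12 0; 0 7]
S = H·P̄·Hᵀ + R = [114 21; 21 10]
K = P̄·Hᵀ·S⁻¹ = [80/233 -168/233; -21/233 -119/233]
x' − x̄ = [-288/233, 728/233] = K·y
y = (KᵀK)⁻¹·Kᵀ·(x' − x̄) = [-12, -4]
z = y + H·x̄ = [-12, -4] + [9, 3] = [-3, -1]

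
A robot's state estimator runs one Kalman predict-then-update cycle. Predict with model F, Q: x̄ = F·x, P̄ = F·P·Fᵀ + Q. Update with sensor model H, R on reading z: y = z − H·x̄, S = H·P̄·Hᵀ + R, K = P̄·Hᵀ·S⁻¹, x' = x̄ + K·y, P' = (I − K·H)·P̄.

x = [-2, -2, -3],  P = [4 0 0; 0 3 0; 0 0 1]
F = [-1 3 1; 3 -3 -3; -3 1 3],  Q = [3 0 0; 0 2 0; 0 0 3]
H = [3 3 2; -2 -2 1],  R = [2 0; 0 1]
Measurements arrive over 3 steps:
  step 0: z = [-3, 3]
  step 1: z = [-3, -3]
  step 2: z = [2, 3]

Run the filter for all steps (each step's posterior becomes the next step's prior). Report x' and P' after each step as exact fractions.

step 0: x̄ = F·x = [-7, 9, -5]
step 0: P̄ = F·P·Fᵀ + Q = [35 -42 24; -42 74 -54; 24 -54 51]
step 0: y = z − H·x̄ = [1, 12]
step 0: S = H·P̄·Hᵀ + R = [71 -18; -18 272]
step 0: K = P̄·Hᵀ·S⁻¹ = [2007/4747 796/4747; -1347/4747 -4297/9494; 2631/9494 8097/18988]
step 0: x' = x̄ + K·y = [-21670/4747, 15594/4747, 3743/9494]
step 0: P' = (I − K·H)·P̄ = [81708/4747 -81362/4747 1488/4747; -81362/4747 81591/4747 -3381/9494; 1488/4747 -3381/9494 6477/18988]
step 1: x̄ = F·x = [140647/9494, -234813/9494, 172437/9494]
step 1: P̄ = F·P·Fᵀ + Q = [5227761/18988 -7725723/18988 5130167/18988; -7725723/18988 11604245/18988 -7695969/18988; 5130167/18988 -7695969/18988 5188089/18988]
step 1: y = z − H·x̄ = [-45429/4747, -389251/9494]
step 1: S = H·P̄·Hᵀ + R = [606437/4747 1164655/4747; 1164655/4747 20992525/18988]
step 1: K = P̄·Hᵀ·S⁻¹ = [114821137/307771595 614889141/1538857975; -72319546/307771595 -1052538743/1538857975; 85934906/307771595 661133023/1538857975]
step 1: x' = x̄ + K·y = [-7907367784/1538857975, 8554028557/1538857975, -3268380677/1538857975]
step 1: P' = (I − K·H)·P̄ = [12119485228/1538857975 -12131137644/1538857975 591584309/1538857975; -12131137644/1538857975 12328549362/1538857975 -657715307/1538857975; 591584309/1538857975 -657715307/1538857975 528871027/1538857975]
step 2: x̄ = F·x = [30301072778/1538857975, -39579046992/1538857975, 22470989878/1538857975]
step 2: P̄ = F·P·Fᵀ + Q = [195879239842/1538857975 -283033575213/1538857975 186115434367/1538857975; -283033575213/1538857975 423742951007/1538857975 -277853404863/1538857975; 186115434367/1538857975 -277853404863/1538857975 188972346042/1538857975]
step 2: y = z − H·x̄ = [-14030341164/1538857975, -36410364381/1538857975]
step 2: S = H·P̄·Hᵀ + R = [140106817973/1538857975 148352420042/1538857975; 148352420042/1538857975 771683247693/1538857975]
step 2: K = P̄·Hᵀ·S⁻¹ = [20799785459729/55956849289499 22136671842561/55956849289499; -13068817180582/55956849289499 -38041926142985/55956849289499; 15610288978336/55956849289499 24006233870678/55956849289499]
step 2: x' = x̄ + K·y = [388418033600803/55956849289499, -419946753876789/55956849289499, 106775540028332/55956849289499]
step 2: P' = (I − K·H)·P̄ = [440747097199948/55956849289499 -441129064737900/55956849289499 21372736766657/55956849289499; -441129064737900/55956849289499 448264238727158/55956849289499 -23771578164469/55956849289499; 21372736766657/55956849289499 -23771578164469/55956849289499 19208551075054/55956849289499]

step 0: x' = [-21670/4747, 15594/4747, 3743/9494], P' = [81708/4747 -81362/4747 1488/4747; -81362/4747 81591/4747 -3381/9494; 1488/4747 -3381/9494 6477/18988]
step 1: x' = [-7907367784/1538857975, 8554028557/1538857975, -3268380677/1538857975], P' = [12119485228/1538857975 -12131137644/1538857975 591584309/1538857975; -12131137644/1538857975 12328549362/1538857975 -657715307/1538857975; 591584309/1538857975 -657715307/1538857975 528871027/1538857975]
step 2: x' = [388418033600803/55956849289499, -419946753876789/55956849289499, 106775540028332/55956849289499], P' = [440747097199948/55956849289499 -441129064737900/55956849289499 21372736766657/55956849289499; -441129064737900/55956849289499 448264238727158/55956849289499 -23771578164469/55956849289499; 21372736766657/55956849289499 -23771578164469/55956849289499 19208551075054/55956849289499]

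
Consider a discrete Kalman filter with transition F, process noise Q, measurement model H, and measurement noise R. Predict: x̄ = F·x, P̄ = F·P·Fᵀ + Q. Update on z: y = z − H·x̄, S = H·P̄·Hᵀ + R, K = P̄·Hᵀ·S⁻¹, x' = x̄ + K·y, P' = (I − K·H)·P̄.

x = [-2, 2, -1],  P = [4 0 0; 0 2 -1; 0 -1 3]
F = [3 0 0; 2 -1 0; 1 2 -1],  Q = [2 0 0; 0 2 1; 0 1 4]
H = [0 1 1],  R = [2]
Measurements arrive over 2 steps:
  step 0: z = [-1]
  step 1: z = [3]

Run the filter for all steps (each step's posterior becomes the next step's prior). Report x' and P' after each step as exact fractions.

step 0: x̄ = F·x = [-6, -6, 3]
step 0: P̄ = F·P·Fᵀ + Q = [38 24 12; 24 20 4; 12 4 23]
step 0: y = z − H·x̄ = [2]
step 0: S = H·P̄·Hᵀ + R = [53]
step 0: K = P̄·Hᵀ·S⁻¹ = [36/53; 24/53; 27/53]
step 0: x' = x̄ + K·y = [-246/53, -270/53, 213/53]
step 0: P' = (I − K·H)·P̄ = [718/53 408/53 -336/53; 408/53 484/53 -436/53; -336/53 -436/53 490/53]
step 1: x̄ = F·x = [-738/53, -222/53, -999/53]
step 1: P̄ = F·P·Fᵀ + Q = [6568/53 3084/53 5610/53; 3084/53 1830/53 1981/53; 5610/53 1981/53 7404/53]
step 1: y = z − H·x̄ = [1380/53]
step 1: S = H·P̄·Hᵀ + R = [13302/53]
step 1: K = P̄·Hᵀ·S⁻¹ = [483/739; 3811/13302; 9385/13302]
step 1: x' = x̄ + K·y = [2286/739, 7252/2217, -1061/2217]
step 1: P' = (I − K·H)·P̄ = [12350/739 8271/739 -7305/739; 8271/739 185263/13302 -177641/13302; -7305/739 -177641/13302 196411/13302]

step 0: x' = [-246/53, -270/53, 213/53], P' = [718/53 408/53 -336/53; 408/53 484/53 -436/53; -336/53 -436/53 490/53]
step 1: x' = [2286/739, 7252/2217, -1061/2217], P' = [12350/739 8271/739 -7305/739; 8271/739 185263/13302 -177641/13302; -7305/739 -177641/13302 196411/13302]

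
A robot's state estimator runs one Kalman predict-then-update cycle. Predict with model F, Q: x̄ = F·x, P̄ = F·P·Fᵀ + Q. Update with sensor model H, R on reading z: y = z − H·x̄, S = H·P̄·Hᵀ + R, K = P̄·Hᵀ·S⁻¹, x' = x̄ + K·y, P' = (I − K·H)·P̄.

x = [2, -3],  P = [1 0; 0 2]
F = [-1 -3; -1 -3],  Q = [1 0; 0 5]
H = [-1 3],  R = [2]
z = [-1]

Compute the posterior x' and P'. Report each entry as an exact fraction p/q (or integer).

x̄ = F·x = [7, 7]
P̄ = F·P·Fᵀ + Q = [20 19; 19 24]
y = z − H·x̄ = [-15]
S = H·P̄·Hᵀ + R = [124]
K = P̄·Hᵀ·S⁻¹ = [37/124; 53/124]
x' = x̄ + K·y = [313/124, 73/124]
P' = (I − K·H)·P̄ = [1111/124 395/124; 395/124 167/124]

x' = [313/124, 73/124]
P' = [1111/124 395/124; 395/124 167/124]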